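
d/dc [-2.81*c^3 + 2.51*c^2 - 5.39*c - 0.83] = -8.43*c^2 + 5.02*c - 5.39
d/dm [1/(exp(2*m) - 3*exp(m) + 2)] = (3 - 2*exp(m))*exp(m)/(exp(2*m) - 3*exp(m) + 2)^2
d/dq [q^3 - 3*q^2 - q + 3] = 3*q^2 - 6*q - 1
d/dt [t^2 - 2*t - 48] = 2*t - 2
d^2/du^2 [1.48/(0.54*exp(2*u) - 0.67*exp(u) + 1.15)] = ((0.9916 - 3.1968*exp(u))*(0.54*exp(2*u) - 0.67*exp(u) + 1.15) + 1.48*(1.08*exp(u) - 0.67)*(2.16*exp(u) - 1.34)*exp(u))*exp(u)/(0.54*exp(2*u) - 0.67*exp(u) + 1.15)^3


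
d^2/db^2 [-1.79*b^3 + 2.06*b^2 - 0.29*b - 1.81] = 4.12 - 10.74*b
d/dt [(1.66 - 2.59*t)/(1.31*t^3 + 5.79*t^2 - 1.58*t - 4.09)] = (6.7858*t^3 + 8.4723*t^2 - 19.2228*t + 13.2159)/(1.7161*t^6 + 15.1698*t^5 + 29.3845*t^4 - 29.0122*t^3 - 44.8658*t^2 + 12.9244*t + 16.7281)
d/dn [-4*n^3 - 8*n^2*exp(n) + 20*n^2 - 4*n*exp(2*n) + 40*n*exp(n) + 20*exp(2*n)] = -8*n^2*exp(n) - 12*n^2 - 8*n*exp(2*n) + 24*n*exp(n) + 40*n + 36*exp(2*n) + 40*exp(n)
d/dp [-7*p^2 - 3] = -14*p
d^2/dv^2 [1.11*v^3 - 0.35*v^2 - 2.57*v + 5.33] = 6.66*v - 0.7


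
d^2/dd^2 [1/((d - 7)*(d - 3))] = 2*((d - 7)^2 + (d - 7)*(d - 3) + (d - 3)^2)/((d - 7)^3*(d - 3)^3)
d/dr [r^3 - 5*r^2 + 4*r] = 3*r^2 - 10*r + 4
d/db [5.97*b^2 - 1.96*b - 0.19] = 11.94*b - 1.96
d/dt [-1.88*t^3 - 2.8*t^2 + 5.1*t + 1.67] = -5.64*t^2 - 5.6*t + 5.1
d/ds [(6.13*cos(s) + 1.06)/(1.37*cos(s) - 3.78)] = 24.6236*sin(s)/(1.37*cos(s) - 3.78)^2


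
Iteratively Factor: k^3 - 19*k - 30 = (k + 2)*(k^2 - 2*k - 15) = (k - 5)*(k + 2)*(k + 3)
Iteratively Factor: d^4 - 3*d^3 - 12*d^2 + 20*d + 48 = (d + 2)*(d^3 - 5*d^2 - 2*d + 24) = (d + 2)^2*(d^2 - 7*d + 12) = (d - 3)*(d + 2)^2*(d - 4)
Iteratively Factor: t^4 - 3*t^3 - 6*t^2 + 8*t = (t + 2)*(t^3 - 5*t^2 + 4*t) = (t - 4)*(t + 2)*(t^2 - t) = (t - 4)*(t - 1)*(t + 2)*(t)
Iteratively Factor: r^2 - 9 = (r - 3)*(r + 3)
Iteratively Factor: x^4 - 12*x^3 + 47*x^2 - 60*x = (x)*(x^3 - 12*x^2 + 47*x - 60) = x*(x - 3)*(x^2 - 9*x + 20) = x*(x - 4)*(x - 3)*(x - 5)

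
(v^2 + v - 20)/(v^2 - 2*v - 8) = (v + 5)/(v + 2)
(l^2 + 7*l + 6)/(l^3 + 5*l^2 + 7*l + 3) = (l + 6)/(l^2 + 4*l + 3)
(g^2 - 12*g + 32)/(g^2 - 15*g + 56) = (g - 4)/(g - 7)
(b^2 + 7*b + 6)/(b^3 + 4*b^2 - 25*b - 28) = (b + 6)/(b^2 + 3*b - 28)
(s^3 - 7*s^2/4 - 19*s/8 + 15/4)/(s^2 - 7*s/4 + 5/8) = (2*s^2 - s - 6)/(2*s - 1)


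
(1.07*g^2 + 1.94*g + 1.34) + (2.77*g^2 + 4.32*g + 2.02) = 3.84*g^2 + 6.26*g + 3.36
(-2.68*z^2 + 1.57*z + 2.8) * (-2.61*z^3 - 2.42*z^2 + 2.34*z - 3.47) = 6.9948*z^5 + 2.3879*z^4 - 17.3786*z^3 + 6.1974*z^2 + 1.1041*z - 9.716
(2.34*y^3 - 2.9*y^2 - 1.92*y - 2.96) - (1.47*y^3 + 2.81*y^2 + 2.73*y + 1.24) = 0.87*y^3 - 5.71*y^2 - 4.65*y - 4.2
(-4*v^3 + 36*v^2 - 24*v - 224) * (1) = -4*v^3 + 36*v^2 - 24*v - 224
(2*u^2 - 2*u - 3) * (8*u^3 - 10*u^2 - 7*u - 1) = 16*u^5 - 36*u^4 - 18*u^3 + 42*u^2 + 23*u + 3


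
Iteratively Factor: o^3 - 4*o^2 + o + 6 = (o - 3)*(o^2 - o - 2) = (o - 3)*(o + 1)*(o - 2)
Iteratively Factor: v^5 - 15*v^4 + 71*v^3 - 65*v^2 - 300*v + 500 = (v - 2)*(v^4 - 13*v^3 + 45*v^2 + 25*v - 250) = (v - 5)*(v - 2)*(v^3 - 8*v^2 + 5*v + 50) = (v - 5)^2*(v - 2)*(v^2 - 3*v - 10) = (v - 5)^3*(v - 2)*(v + 2)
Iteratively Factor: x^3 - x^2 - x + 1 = (x - 1)*(x^2 - 1) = (x - 1)^2*(x + 1)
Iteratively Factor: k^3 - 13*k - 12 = (k - 4)*(k^2 + 4*k + 3) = (k - 4)*(k + 3)*(k + 1)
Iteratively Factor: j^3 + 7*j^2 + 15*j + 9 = (j + 3)*(j^2 + 4*j + 3) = (j + 1)*(j + 3)*(j + 3)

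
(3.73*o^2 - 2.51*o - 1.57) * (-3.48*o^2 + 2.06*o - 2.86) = -12.9804*o^4 + 16.4186*o^3 - 10.3748*o^2 + 3.9444*o + 4.4902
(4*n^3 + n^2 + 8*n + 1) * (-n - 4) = -4*n^4 - 17*n^3 - 12*n^2 - 33*n - 4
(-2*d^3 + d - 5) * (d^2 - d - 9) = -2*d^5 + 2*d^4 + 19*d^3 - 6*d^2 - 4*d + 45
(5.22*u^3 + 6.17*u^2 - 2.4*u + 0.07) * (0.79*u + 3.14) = 4.1238*u^4 + 21.2651*u^3 + 17.4778*u^2 - 7.4807*u + 0.2198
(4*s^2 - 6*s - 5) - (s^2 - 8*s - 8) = 3*s^2 + 2*s + 3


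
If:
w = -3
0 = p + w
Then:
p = 3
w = -3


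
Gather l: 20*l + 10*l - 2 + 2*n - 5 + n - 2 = 30*l + 3*n - 9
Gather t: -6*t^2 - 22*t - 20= -6*t^2 - 22*t - 20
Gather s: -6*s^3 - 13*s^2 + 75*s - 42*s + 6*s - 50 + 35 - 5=-6*s^3 - 13*s^2 + 39*s - 20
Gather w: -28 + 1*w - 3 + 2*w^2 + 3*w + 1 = 2*w^2 + 4*w - 30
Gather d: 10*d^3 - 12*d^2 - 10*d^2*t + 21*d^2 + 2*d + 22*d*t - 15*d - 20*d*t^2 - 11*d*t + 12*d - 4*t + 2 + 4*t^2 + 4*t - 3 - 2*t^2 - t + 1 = 10*d^3 + d^2*(9 - 10*t) + d*(-20*t^2 + 11*t - 1) + 2*t^2 - t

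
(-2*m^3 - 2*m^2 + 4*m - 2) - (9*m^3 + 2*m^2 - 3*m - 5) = -11*m^3 - 4*m^2 + 7*m + 3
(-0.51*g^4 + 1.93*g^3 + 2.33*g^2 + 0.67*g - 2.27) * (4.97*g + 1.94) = -2.5347*g^5 + 8.6027*g^4 + 15.3243*g^3 + 7.8501*g^2 - 9.9821*g - 4.4038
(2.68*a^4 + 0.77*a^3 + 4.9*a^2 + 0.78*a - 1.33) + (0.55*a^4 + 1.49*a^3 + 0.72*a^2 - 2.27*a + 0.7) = 3.23*a^4 + 2.26*a^3 + 5.62*a^2 - 1.49*a - 0.63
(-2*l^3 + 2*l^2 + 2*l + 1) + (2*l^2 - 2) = -2*l^3 + 4*l^2 + 2*l - 1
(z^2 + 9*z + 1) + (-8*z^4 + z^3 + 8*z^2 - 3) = -8*z^4 + z^3 + 9*z^2 + 9*z - 2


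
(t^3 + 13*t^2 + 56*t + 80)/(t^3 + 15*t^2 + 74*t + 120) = (t + 4)/(t + 6)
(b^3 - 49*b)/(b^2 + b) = (b^2 - 49)/(b + 1)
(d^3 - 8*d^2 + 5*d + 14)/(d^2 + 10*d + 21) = (d^3 - 8*d^2 + 5*d + 14)/(d^2 + 10*d + 21)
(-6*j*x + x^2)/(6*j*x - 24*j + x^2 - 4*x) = x*(-6*j + x)/(6*j*x - 24*j + x^2 - 4*x)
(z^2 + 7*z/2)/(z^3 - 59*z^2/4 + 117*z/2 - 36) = 2*z*(2*z + 7)/(4*z^3 - 59*z^2 + 234*z - 144)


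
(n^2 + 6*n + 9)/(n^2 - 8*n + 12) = (n^2 + 6*n + 9)/(n^2 - 8*n + 12)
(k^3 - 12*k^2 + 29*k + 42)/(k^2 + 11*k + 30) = (k^3 - 12*k^2 + 29*k + 42)/(k^2 + 11*k + 30)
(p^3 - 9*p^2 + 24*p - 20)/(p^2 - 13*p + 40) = (p^2 - 4*p + 4)/(p - 8)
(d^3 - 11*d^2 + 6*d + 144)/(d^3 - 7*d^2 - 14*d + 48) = (d - 6)/(d - 2)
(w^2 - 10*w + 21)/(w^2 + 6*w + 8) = (w^2 - 10*w + 21)/(w^2 + 6*w + 8)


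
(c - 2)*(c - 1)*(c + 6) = c^3 + 3*c^2 - 16*c + 12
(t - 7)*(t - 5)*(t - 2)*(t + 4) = t^4 - 10*t^3 + 3*t^2 + 166*t - 280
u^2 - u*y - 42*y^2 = (u - 7*y)*(u + 6*y)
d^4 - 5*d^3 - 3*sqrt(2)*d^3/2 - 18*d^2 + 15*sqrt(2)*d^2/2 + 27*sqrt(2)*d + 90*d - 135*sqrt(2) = (d - 5)*(d - 3*sqrt(2))*(d - 3*sqrt(2)/2)*(d + 3*sqrt(2))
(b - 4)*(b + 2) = b^2 - 2*b - 8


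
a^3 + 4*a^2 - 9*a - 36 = (a - 3)*(a + 3)*(a + 4)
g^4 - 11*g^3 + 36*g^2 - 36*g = g*(g - 6)*(g - 3)*(g - 2)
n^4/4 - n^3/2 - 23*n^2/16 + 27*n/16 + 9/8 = (n/4 + 1/2)*(n - 3)*(n - 3/2)*(n + 1/2)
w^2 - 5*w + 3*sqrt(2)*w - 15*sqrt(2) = (w - 5)*(w + 3*sqrt(2))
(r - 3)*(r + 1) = r^2 - 2*r - 3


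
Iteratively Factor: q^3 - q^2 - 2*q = (q - 2)*(q^2 + q) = q*(q - 2)*(q + 1)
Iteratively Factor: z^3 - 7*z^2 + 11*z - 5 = (z - 1)*(z^2 - 6*z + 5) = (z - 5)*(z - 1)*(z - 1)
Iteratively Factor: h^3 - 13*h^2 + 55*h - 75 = (h - 5)*(h^2 - 8*h + 15) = (h - 5)^2*(h - 3)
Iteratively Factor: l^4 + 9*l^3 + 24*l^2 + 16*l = (l)*(l^3 + 9*l^2 + 24*l + 16) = l*(l + 4)*(l^2 + 5*l + 4) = l*(l + 4)^2*(l + 1)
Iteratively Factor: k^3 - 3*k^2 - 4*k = (k + 1)*(k^2 - 4*k) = k*(k + 1)*(k - 4)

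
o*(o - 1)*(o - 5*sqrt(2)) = o^3 - 5*sqrt(2)*o^2 - o^2 + 5*sqrt(2)*o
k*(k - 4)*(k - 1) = k^3 - 5*k^2 + 4*k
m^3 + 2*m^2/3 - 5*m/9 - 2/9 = (m - 2/3)*(m + 1/3)*(m + 1)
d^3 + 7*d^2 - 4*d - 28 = (d - 2)*(d + 2)*(d + 7)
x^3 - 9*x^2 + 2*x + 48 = (x - 8)*(x - 3)*(x + 2)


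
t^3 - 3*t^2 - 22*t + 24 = (t - 6)*(t - 1)*(t + 4)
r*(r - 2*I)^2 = r^3 - 4*I*r^2 - 4*r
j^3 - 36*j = j*(j - 6)*(j + 6)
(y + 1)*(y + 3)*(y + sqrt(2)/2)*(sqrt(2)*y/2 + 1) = sqrt(2)*y^4/2 + 3*y^3/2 + 2*sqrt(2)*y^3 + 2*sqrt(2)*y^2 + 6*y^2 + 2*sqrt(2)*y + 9*y/2 + 3*sqrt(2)/2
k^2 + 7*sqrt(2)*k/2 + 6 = (k + 3*sqrt(2)/2)*(k + 2*sqrt(2))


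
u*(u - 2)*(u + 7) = u^3 + 5*u^2 - 14*u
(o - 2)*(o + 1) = o^2 - o - 2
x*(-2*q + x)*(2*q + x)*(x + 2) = -4*q^2*x^2 - 8*q^2*x + x^4 + 2*x^3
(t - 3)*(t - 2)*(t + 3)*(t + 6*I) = t^4 - 2*t^3 + 6*I*t^3 - 9*t^2 - 12*I*t^2 + 18*t - 54*I*t + 108*I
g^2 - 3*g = g*(g - 3)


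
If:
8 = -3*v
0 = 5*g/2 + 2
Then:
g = -4/5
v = -8/3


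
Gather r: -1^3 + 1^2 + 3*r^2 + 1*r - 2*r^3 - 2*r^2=-2*r^3 + r^2 + r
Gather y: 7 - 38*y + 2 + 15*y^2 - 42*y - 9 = 15*y^2 - 80*y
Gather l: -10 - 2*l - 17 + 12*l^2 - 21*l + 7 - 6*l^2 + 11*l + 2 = 6*l^2 - 12*l - 18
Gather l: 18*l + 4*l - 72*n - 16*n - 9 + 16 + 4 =22*l - 88*n + 11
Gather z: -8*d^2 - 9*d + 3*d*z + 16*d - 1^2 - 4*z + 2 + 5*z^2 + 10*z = -8*d^2 + 7*d + 5*z^2 + z*(3*d + 6) + 1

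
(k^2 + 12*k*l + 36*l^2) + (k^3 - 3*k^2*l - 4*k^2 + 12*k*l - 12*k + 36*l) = k^3 - 3*k^2*l - 3*k^2 + 24*k*l - 12*k + 36*l^2 + 36*l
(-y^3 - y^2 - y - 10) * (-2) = 2*y^3 + 2*y^2 + 2*y + 20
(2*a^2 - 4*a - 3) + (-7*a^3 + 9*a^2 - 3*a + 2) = -7*a^3 + 11*a^2 - 7*a - 1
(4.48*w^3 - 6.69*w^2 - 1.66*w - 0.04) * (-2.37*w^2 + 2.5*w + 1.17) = -10.6176*w^5 + 27.0553*w^4 - 7.5492*w^3 - 11.8825*w^2 - 2.0422*w - 0.0468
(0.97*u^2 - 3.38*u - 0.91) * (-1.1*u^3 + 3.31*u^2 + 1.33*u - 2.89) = -1.067*u^5 + 6.9287*u^4 - 8.8967*u^3 - 10.3108*u^2 + 8.5579*u + 2.6299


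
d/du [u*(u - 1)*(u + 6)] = 3*u^2 + 10*u - 6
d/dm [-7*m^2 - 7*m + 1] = -14*m - 7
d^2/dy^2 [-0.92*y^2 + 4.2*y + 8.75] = -1.84000000000000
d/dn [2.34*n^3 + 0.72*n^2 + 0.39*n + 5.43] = 7.02*n^2 + 1.44*n + 0.39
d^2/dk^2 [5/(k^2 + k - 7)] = 10*(-k^2 - k + (2*k + 1)^2 + 7)/(k^2 + k - 7)^3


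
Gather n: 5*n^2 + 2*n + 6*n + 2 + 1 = 5*n^2 + 8*n + 3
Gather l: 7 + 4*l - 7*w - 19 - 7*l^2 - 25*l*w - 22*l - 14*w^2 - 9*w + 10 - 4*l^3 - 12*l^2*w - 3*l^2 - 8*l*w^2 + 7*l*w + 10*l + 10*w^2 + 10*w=-4*l^3 + l^2*(-12*w - 10) + l*(-8*w^2 - 18*w - 8) - 4*w^2 - 6*w - 2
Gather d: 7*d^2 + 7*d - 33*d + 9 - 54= 7*d^2 - 26*d - 45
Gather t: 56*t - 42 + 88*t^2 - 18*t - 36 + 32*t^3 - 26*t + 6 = 32*t^3 + 88*t^2 + 12*t - 72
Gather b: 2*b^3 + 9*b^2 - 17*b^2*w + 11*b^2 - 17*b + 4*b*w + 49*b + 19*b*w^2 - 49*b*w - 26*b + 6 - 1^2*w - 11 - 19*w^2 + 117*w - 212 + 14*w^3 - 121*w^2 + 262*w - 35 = 2*b^3 + b^2*(20 - 17*w) + b*(19*w^2 - 45*w + 6) + 14*w^3 - 140*w^2 + 378*w - 252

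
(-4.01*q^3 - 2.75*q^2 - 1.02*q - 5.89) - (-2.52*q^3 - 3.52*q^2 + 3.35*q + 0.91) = -1.49*q^3 + 0.77*q^2 - 4.37*q - 6.8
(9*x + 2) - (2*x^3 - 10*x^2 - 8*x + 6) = -2*x^3 + 10*x^2 + 17*x - 4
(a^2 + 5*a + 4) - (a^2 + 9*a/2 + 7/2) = a/2 + 1/2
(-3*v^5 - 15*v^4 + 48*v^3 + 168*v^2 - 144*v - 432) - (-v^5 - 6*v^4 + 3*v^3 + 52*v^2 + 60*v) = -2*v^5 - 9*v^4 + 45*v^3 + 116*v^2 - 204*v - 432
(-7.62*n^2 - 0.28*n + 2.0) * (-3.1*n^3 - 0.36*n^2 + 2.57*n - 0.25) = 23.622*n^5 + 3.6112*n^4 - 25.6826*n^3 + 0.4654*n^2 + 5.21*n - 0.5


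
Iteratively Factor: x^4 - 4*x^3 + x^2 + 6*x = (x - 3)*(x^3 - x^2 - 2*x) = x*(x - 3)*(x^2 - x - 2) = x*(x - 3)*(x + 1)*(x - 2)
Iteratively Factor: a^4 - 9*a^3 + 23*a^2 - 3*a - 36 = (a + 1)*(a^3 - 10*a^2 + 33*a - 36) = (a - 3)*(a + 1)*(a^2 - 7*a + 12) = (a - 3)^2*(a + 1)*(a - 4)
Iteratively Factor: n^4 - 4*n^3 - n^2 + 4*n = (n)*(n^3 - 4*n^2 - n + 4) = n*(n - 1)*(n^2 - 3*n - 4) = n*(n - 1)*(n + 1)*(n - 4)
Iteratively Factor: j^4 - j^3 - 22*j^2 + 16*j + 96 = (j - 4)*(j^3 + 3*j^2 - 10*j - 24) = (j - 4)*(j + 2)*(j^2 + j - 12) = (j - 4)*(j - 3)*(j + 2)*(j + 4)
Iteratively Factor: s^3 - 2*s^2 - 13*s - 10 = (s - 5)*(s^2 + 3*s + 2) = (s - 5)*(s + 1)*(s + 2)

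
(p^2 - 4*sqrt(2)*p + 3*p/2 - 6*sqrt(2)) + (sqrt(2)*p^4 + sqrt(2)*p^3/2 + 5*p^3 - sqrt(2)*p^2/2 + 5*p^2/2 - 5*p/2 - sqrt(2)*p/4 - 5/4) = sqrt(2)*p^4 + sqrt(2)*p^3/2 + 5*p^3 - sqrt(2)*p^2/2 + 7*p^2/2 - 17*sqrt(2)*p/4 - p - 6*sqrt(2) - 5/4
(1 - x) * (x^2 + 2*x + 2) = -x^3 - x^2 + 2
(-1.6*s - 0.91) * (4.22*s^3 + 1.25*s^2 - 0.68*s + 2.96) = -6.752*s^4 - 5.8402*s^3 - 0.0494999999999999*s^2 - 4.1172*s - 2.6936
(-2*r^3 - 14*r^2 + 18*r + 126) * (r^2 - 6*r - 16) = -2*r^5 - 2*r^4 + 134*r^3 + 242*r^2 - 1044*r - 2016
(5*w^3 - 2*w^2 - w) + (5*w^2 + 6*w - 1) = 5*w^3 + 3*w^2 + 5*w - 1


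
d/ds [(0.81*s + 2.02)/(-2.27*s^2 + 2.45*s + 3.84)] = (1.8387*s^2 + 9.1708*s - 1.8386)/(5.1529*s^4 - 11.123*s^3 - 11.4311*s^2 + 18.816*s + 14.7456)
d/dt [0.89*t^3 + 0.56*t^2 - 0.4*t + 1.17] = 2.67*t^2 + 1.12*t - 0.4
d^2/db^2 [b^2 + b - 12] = 2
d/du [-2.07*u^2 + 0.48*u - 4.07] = 0.48 - 4.14*u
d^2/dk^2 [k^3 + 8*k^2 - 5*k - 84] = 6*k + 16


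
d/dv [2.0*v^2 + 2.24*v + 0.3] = 4.0*v + 2.24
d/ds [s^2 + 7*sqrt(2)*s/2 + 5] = 2*s + 7*sqrt(2)/2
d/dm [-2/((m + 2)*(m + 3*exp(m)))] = 2*(m + (m + 2)*(3*exp(m) + 1) + 3*exp(m))/((m + 2)^2*(m + 3*exp(m))^2)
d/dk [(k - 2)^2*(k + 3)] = (k - 2)*(3*k + 4)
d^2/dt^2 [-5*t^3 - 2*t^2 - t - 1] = -30*t - 4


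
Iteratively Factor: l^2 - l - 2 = (l - 2)*(l + 1)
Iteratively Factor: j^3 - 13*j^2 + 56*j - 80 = (j - 5)*(j^2 - 8*j + 16) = (j - 5)*(j - 4)*(j - 4)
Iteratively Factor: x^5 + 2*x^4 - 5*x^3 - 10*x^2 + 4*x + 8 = (x - 1)*(x^4 + 3*x^3 - 2*x^2 - 12*x - 8) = (x - 1)*(x + 1)*(x^3 + 2*x^2 - 4*x - 8) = (x - 2)*(x - 1)*(x + 1)*(x^2 + 4*x + 4) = (x - 2)*(x - 1)*(x + 1)*(x + 2)*(x + 2)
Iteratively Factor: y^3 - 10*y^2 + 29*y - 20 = (y - 5)*(y^2 - 5*y + 4) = (y - 5)*(y - 4)*(y - 1)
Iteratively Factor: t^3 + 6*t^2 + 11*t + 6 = (t + 3)*(t^2 + 3*t + 2) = (t + 1)*(t + 3)*(t + 2)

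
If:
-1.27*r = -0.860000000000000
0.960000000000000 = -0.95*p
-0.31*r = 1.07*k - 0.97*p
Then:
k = -1.11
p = -1.01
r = 0.68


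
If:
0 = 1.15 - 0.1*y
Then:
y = 11.50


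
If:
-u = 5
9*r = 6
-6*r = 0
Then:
No Solution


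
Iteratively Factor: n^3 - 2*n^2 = (n)*(n^2 - 2*n) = n^2*(n - 2)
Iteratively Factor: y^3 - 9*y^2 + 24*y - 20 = (y - 2)*(y^2 - 7*y + 10) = (y - 2)^2*(y - 5)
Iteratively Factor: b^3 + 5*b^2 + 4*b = (b)*(b^2 + 5*b + 4) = b*(b + 4)*(b + 1)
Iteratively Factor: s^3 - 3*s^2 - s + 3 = (s - 1)*(s^2 - 2*s - 3) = (s - 1)*(s + 1)*(s - 3)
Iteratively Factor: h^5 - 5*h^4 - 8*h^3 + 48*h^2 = (h - 4)*(h^4 - h^3 - 12*h^2) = h*(h - 4)*(h^3 - h^2 - 12*h) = h*(h - 4)^2*(h^2 + 3*h) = h^2*(h - 4)^2*(h + 3)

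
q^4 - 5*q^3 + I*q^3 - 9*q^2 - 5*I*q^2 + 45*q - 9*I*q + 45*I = (q - 5)*(q - 3)*(q + 3)*(q + I)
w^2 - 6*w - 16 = (w - 8)*(w + 2)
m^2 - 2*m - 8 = (m - 4)*(m + 2)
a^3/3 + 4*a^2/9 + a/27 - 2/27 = (a/3 + 1/3)*(a - 1/3)*(a + 2/3)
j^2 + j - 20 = (j - 4)*(j + 5)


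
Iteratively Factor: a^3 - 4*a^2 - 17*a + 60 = (a - 5)*(a^2 + a - 12) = (a - 5)*(a + 4)*(a - 3)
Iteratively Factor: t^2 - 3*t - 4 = (t + 1)*(t - 4)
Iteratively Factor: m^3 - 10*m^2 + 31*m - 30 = (m - 2)*(m^2 - 8*m + 15) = (m - 5)*(m - 2)*(m - 3)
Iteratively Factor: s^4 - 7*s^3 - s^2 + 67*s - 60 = (s - 1)*(s^3 - 6*s^2 - 7*s + 60) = (s - 5)*(s - 1)*(s^2 - s - 12) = (s - 5)*(s - 1)*(s + 3)*(s - 4)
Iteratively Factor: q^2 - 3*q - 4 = (q - 4)*(q + 1)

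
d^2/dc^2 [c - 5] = 0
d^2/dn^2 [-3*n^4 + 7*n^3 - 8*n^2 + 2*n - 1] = -36*n^2 + 42*n - 16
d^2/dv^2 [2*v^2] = 4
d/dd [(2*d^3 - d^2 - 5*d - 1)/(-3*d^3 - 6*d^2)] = (-5*d^3 - 10*d^2 - 13*d - 4)/(3*d^3*(d^2 + 4*d + 4))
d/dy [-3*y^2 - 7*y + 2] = -6*y - 7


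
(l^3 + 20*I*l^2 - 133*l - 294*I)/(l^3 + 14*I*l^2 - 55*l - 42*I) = (l + 7*I)/(l + I)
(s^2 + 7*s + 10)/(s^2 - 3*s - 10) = (s + 5)/(s - 5)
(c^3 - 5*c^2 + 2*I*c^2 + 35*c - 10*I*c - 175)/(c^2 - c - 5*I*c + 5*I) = (c^2 + c*(-5 + 7*I) - 35*I)/(c - 1)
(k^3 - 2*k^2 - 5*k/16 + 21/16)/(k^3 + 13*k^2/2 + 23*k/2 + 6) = (16*k^3 - 32*k^2 - 5*k + 21)/(8*(2*k^3 + 13*k^2 + 23*k + 12))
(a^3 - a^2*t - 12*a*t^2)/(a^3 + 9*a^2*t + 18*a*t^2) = (a - 4*t)/(a + 6*t)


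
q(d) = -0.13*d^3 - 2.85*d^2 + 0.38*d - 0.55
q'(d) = -0.39*d^2 - 5.7*d + 0.38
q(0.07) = -0.54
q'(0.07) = -0.02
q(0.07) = -0.54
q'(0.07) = -0.02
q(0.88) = -2.51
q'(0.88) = -4.94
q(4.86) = -80.94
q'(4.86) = -36.53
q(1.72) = -8.99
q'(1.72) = -10.58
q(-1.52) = -7.26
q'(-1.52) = 8.14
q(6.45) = -151.55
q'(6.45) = -52.61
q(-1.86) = -10.28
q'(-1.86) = 9.63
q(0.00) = -0.55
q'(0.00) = 0.38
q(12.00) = -631.03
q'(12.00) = -124.18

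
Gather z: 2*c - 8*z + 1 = 2*c - 8*z + 1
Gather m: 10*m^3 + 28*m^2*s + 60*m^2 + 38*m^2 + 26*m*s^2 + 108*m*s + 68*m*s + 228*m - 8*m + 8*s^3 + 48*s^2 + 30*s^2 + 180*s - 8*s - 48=10*m^3 + m^2*(28*s + 98) + m*(26*s^2 + 176*s + 220) + 8*s^3 + 78*s^2 + 172*s - 48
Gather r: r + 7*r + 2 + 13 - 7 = 8*r + 8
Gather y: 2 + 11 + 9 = 22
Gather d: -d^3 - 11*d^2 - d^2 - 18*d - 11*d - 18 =-d^3 - 12*d^2 - 29*d - 18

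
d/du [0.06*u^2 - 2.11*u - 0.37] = 0.12*u - 2.11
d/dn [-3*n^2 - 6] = -6*n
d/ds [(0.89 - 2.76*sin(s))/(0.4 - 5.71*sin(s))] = 3.9779*cos(s)/(5.71*sin(s) - 0.4)^2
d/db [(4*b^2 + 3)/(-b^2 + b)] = (4*b^2 + 6*b - 3)/(b^2*(b^2 - 2*b + 1))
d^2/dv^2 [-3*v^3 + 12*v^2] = 24 - 18*v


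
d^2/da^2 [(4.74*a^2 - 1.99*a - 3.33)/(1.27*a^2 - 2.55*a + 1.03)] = (7.105427357601e-15*a^4 + 24.281638*a^3 - 69.428106*a^2 + 80.323944*a - 34.990842)/(2.048383*a^6 - 12.338685*a^5 + 29.758386*a^4 - 36.595305*a^3 + 24.134754*a^2 - 8.115885*a + 1.092727)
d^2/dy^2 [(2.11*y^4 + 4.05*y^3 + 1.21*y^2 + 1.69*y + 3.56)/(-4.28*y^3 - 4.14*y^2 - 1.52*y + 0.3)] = (54.319512*y^6 - 123.584784*y^5 - 990.932424*y^4 - 1065.130816*y^3 - 531.315912*y^2 - 176.621328*y - 27.052168)/(78.402752*y^9 + 227.514528*y^8 + 303.604368*y^7 + 216.070488*y^6 + 75.927552*y^5 + 1.559448*y^4 - 6.659632*y^3 - 0.96156*y^2 + 0.4104*y - 0.027)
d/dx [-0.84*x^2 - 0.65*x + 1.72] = -1.68*x - 0.65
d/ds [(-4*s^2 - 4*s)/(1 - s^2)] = -4/(s^2 - 2*s + 1)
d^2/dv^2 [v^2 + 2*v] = 2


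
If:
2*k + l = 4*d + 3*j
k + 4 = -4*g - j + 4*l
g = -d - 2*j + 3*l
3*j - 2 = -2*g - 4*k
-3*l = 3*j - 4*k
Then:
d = -23/72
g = -11/8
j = 29/36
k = 7/12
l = -1/36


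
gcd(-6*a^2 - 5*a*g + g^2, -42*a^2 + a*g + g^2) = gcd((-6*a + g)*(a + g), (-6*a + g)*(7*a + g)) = 6*a - g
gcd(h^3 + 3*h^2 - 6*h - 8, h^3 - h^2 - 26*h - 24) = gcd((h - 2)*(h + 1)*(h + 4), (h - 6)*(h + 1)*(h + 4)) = h^2 + 5*h + 4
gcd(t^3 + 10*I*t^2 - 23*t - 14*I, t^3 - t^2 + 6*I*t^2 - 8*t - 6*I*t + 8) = t + 2*I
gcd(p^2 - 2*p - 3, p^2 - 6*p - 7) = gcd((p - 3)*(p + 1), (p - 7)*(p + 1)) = p + 1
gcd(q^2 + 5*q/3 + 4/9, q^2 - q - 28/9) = q + 4/3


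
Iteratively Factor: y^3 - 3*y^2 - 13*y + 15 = (y + 3)*(y^2 - 6*y + 5) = (y - 5)*(y + 3)*(y - 1)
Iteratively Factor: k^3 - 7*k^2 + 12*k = (k)*(k^2 - 7*k + 12) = k*(k - 4)*(k - 3)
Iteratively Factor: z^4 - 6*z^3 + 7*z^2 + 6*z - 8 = (z + 1)*(z^3 - 7*z^2 + 14*z - 8) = (z - 4)*(z + 1)*(z^2 - 3*z + 2) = (z - 4)*(z - 1)*(z + 1)*(z - 2)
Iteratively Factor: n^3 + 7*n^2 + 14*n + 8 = (n + 4)*(n^2 + 3*n + 2) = (n + 1)*(n + 4)*(n + 2)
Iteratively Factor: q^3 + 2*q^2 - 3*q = (q)*(q^2 + 2*q - 3) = q*(q - 1)*(q + 3)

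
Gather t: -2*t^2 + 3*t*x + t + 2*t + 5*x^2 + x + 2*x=-2*t^2 + t*(3*x + 3) + 5*x^2 + 3*x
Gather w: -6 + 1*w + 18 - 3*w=12 - 2*w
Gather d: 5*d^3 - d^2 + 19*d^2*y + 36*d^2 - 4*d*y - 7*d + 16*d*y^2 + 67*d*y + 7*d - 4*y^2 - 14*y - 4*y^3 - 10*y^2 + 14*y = 5*d^3 + d^2*(19*y + 35) + d*(16*y^2 + 63*y) - 4*y^3 - 14*y^2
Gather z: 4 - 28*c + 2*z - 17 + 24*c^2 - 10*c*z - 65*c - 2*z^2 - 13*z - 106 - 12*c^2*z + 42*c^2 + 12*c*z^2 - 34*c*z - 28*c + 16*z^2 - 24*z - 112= 66*c^2 - 121*c + z^2*(12*c + 14) + z*(-12*c^2 - 44*c - 35) - 231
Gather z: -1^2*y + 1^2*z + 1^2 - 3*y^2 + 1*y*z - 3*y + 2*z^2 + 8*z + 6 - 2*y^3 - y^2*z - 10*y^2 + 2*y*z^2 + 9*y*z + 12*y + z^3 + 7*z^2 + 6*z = -2*y^3 - 13*y^2 + 8*y + z^3 + z^2*(2*y + 9) + z*(-y^2 + 10*y + 15) + 7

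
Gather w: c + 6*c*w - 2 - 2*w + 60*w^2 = c + 60*w^2 + w*(6*c - 2) - 2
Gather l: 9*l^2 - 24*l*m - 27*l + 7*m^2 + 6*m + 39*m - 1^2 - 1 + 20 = 9*l^2 + l*(-24*m - 27) + 7*m^2 + 45*m + 18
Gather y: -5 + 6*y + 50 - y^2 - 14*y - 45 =-y^2 - 8*y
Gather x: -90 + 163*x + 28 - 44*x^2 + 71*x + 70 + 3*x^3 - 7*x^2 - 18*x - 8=3*x^3 - 51*x^2 + 216*x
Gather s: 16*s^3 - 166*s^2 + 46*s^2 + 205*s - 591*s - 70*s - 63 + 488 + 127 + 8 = 16*s^3 - 120*s^2 - 456*s + 560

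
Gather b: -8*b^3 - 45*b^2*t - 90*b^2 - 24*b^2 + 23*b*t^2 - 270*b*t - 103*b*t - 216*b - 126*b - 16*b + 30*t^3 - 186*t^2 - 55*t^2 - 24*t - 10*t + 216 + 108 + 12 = -8*b^3 + b^2*(-45*t - 114) + b*(23*t^2 - 373*t - 358) + 30*t^3 - 241*t^2 - 34*t + 336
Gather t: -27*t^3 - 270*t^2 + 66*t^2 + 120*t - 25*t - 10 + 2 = -27*t^3 - 204*t^2 + 95*t - 8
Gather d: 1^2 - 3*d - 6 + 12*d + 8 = 9*d + 3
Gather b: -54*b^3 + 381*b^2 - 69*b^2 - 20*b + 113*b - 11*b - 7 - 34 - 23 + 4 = -54*b^3 + 312*b^2 + 82*b - 60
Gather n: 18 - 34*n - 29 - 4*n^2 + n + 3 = -4*n^2 - 33*n - 8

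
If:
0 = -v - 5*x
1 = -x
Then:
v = 5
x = -1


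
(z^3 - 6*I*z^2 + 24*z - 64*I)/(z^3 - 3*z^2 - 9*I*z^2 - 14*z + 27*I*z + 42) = (z^2 - 4*I*z + 32)/(z^2 - z*(3 + 7*I) + 21*I)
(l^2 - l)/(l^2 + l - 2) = l/(l + 2)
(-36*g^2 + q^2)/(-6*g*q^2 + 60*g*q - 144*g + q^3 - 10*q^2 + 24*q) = (6*g + q)/(q^2 - 10*q + 24)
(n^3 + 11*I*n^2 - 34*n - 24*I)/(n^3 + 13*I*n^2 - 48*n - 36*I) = (n + 4*I)/(n + 6*I)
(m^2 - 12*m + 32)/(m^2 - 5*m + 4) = (m - 8)/(m - 1)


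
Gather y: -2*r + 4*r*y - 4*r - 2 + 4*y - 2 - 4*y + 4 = 4*r*y - 6*r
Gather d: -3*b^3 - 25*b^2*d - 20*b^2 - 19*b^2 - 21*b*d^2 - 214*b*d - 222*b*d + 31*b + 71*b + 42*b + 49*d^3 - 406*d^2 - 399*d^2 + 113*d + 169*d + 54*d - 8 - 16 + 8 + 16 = -3*b^3 - 39*b^2 + 144*b + 49*d^3 + d^2*(-21*b - 805) + d*(-25*b^2 - 436*b + 336)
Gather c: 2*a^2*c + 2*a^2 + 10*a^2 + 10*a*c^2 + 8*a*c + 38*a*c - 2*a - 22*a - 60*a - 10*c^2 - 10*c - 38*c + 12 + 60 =12*a^2 - 84*a + c^2*(10*a - 10) + c*(2*a^2 + 46*a - 48) + 72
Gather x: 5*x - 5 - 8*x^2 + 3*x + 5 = -8*x^2 + 8*x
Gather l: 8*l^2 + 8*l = 8*l^2 + 8*l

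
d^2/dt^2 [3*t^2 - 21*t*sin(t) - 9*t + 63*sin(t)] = 21*t*sin(t) - 63*sin(t) - 42*cos(t) + 6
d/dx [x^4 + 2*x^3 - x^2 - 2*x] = 4*x^3 + 6*x^2 - 2*x - 2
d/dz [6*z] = 6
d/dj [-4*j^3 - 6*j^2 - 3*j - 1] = -12*j^2 - 12*j - 3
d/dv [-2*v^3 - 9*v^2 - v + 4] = -6*v^2 - 18*v - 1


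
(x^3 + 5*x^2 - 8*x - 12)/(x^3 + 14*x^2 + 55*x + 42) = (x - 2)/(x + 7)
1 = 1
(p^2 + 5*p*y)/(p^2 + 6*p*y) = (p + 5*y)/(p + 6*y)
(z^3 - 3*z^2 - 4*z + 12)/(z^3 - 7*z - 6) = (z - 2)/(z + 1)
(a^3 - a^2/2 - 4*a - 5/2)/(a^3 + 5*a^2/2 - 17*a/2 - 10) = (a + 1)/(a + 4)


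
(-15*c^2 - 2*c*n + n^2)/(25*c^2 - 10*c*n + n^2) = (-3*c - n)/(5*c - n)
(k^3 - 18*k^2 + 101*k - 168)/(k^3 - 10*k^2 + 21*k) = (k - 8)/k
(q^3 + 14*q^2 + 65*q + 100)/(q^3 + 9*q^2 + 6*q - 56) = (q^2 + 10*q + 25)/(q^2 + 5*q - 14)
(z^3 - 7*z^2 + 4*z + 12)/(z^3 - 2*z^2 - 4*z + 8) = (z^2 - 5*z - 6)/(z^2 - 4)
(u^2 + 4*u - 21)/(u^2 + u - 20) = (u^2 + 4*u - 21)/(u^2 + u - 20)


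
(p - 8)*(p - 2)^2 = p^3 - 12*p^2 + 36*p - 32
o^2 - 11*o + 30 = (o - 6)*(o - 5)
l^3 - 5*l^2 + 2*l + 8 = (l - 4)*(l - 2)*(l + 1)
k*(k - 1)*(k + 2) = k^3 + k^2 - 2*k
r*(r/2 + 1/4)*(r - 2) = r^3/2 - 3*r^2/4 - r/2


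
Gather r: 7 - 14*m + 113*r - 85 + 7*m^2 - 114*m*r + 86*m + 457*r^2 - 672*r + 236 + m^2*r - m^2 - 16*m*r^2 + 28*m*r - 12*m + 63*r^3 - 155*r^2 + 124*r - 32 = 6*m^2 + 60*m + 63*r^3 + r^2*(302 - 16*m) + r*(m^2 - 86*m - 435) + 126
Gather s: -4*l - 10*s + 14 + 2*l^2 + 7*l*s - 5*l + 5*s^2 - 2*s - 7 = 2*l^2 - 9*l + 5*s^2 + s*(7*l - 12) + 7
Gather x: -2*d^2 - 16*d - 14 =-2*d^2 - 16*d - 14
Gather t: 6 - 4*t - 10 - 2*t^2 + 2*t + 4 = -2*t^2 - 2*t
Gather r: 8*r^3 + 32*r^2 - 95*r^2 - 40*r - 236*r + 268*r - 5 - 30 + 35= 8*r^3 - 63*r^2 - 8*r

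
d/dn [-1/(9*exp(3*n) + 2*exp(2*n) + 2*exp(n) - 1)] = (27*exp(2*n) + 4*exp(n) + 2)*exp(n)/(9*exp(3*n) + 2*exp(2*n) + 2*exp(n) - 1)^2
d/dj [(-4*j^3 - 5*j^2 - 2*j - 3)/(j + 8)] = (-8*j^3 - 101*j^2 - 80*j - 13)/(j^2 + 16*j + 64)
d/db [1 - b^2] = -2*b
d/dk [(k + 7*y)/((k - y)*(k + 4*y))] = ((k - y)*(k + 4*y) - (k - y)*(k + 7*y) - (k + 4*y)*(k + 7*y))/((k - y)^2*(k + 4*y)^2)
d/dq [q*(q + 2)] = 2*q + 2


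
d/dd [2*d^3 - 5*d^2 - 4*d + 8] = 6*d^2 - 10*d - 4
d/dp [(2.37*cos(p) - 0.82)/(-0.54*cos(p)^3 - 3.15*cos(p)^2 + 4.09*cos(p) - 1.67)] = (-2.5596*cos(p)^3 - 6.1371*cos(p)^2 + 5.166*cos(p) + 0.6041)*sin(p)/(0.2916*cos(p)^6 + 3.402*cos(p)^5 + 5.5053*cos(p)^4 - 23.9634*cos(p)^3 + 27.2491*cos(p)^2 - 13.6606*cos(p) + 2.7889)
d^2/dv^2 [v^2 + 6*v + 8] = 2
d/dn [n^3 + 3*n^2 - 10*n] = 3*n^2 + 6*n - 10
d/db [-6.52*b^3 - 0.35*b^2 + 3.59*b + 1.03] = -19.56*b^2 - 0.7*b + 3.59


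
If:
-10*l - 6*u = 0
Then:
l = -3*u/5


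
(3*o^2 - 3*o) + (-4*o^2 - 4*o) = -o^2 - 7*o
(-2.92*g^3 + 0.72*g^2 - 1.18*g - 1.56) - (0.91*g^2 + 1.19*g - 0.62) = -2.92*g^3 - 0.19*g^2 - 2.37*g - 0.94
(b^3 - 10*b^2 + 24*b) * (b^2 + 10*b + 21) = b^5 - 55*b^3 + 30*b^2 + 504*b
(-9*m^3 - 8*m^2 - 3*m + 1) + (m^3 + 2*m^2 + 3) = -8*m^3 - 6*m^2 - 3*m + 4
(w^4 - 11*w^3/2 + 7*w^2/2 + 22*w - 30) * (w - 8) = w^5 - 27*w^4/2 + 95*w^3/2 - 6*w^2 - 206*w + 240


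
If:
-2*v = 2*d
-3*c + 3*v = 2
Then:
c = v - 2/3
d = -v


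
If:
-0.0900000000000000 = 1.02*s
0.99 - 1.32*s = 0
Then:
No Solution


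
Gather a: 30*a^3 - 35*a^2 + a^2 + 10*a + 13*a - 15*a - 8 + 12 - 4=30*a^3 - 34*a^2 + 8*a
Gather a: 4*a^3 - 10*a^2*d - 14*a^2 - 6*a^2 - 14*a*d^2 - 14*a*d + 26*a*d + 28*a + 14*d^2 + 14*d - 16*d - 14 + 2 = 4*a^3 + a^2*(-10*d - 20) + a*(-14*d^2 + 12*d + 28) + 14*d^2 - 2*d - 12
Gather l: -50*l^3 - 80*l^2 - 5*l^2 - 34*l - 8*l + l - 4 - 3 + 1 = -50*l^3 - 85*l^2 - 41*l - 6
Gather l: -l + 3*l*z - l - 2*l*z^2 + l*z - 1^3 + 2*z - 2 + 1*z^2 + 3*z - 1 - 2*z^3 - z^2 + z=l*(-2*z^2 + 4*z - 2) - 2*z^3 + 6*z - 4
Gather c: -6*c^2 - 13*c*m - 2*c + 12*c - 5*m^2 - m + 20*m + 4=-6*c^2 + c*(10 - 13*m) - 5*m^2 + 19*m + 4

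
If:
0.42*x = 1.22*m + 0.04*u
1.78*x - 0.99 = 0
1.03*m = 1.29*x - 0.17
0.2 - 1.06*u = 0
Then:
No Solution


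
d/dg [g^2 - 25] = 2*g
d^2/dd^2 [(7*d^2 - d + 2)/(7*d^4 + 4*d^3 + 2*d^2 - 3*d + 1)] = 2*(1029*d^8 + 294*d^7 + 770*d^6 + 1632*d^5 + 21*d^4 - 56*d^3 - 150*d^2 - 54*d + 18)/(343*d^12 + 588*d^11 + 630*d^10 - 41*d^9 - 177*d^8 - 180*d^7 + 185*d^6 - 6*d^5 + 15*d^4 - 51*d^3 + 33*d^2 - 9*d + 1)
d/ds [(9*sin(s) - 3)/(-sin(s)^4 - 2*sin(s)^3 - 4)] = 3*(9*sin(s)^4 + 8*sin(s)^3 - 6*sin(s)^2 - 12)*cos(s)/(sin(s)^4 + 2*sin(s)^3 + 4)^2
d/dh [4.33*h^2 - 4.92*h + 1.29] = 8.66*h - 4.92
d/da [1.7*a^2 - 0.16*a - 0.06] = 3.4*a - 0.16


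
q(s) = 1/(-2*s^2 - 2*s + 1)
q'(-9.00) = 0.00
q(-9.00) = -0.00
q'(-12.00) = 0.00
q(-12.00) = 0.00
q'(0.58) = 6.23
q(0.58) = -1.20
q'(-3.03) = -0.08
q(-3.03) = -0.09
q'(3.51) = 0.02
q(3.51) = -0.03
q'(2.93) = 0.03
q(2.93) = -0.05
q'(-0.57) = -0.13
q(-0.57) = 0.67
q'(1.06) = 0.55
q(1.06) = -0.30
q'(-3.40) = -0.05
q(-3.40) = -0.07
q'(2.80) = 0.03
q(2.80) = -0.05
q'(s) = (4*s + 2)/(-2*s^2 - 2*s + 1)^2 = 2*(2*s + 1)/(2*s^2 + 2*s - 1)^2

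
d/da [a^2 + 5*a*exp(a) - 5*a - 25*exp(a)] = 5*a*exp(a) + 2*a - 20*exp(a) - 5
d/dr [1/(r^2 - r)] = (1 - 2*r)/(r^2*(r - 1)^2)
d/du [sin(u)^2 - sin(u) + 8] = sin(2*u) - cos(u)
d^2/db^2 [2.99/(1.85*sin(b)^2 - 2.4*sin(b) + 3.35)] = (-40.9331*sin(b)^4 + 39.8268*sin(b)^3 + 118.29935*sin(b)^2 - 103.6932*sin(b) - 2.61624999999999)/(1.85*sin(b)^2 - 2.4*sin(b) + 3.35)^3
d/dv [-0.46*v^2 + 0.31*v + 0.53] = 0.31 - 0.92*v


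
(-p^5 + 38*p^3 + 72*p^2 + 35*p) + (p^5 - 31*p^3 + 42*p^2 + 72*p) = 7*p^3 + 114*p^2 + 107*p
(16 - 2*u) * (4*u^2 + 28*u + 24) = -8*u^3 + 8*u^2 + 400*u + 384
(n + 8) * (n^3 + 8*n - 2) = n^4 + 8*n^3 + 8*n^2 + 62*n - 16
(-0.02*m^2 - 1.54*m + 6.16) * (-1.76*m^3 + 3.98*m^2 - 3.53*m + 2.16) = 0.0352*m^5 + 2.6308*m^4 - 16.9002*m^3 + 29.9098*m^2 - 25.0712*m + 13.3056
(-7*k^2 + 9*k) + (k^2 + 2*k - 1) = -6*k^2 + 11*k - 1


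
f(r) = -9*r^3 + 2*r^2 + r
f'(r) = -27*r^2 + 4*r + 1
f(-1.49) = 32.72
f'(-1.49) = -64.90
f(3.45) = -342.32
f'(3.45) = -306.57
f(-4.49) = 850.50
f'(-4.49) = -561.28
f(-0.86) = 6.34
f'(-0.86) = -22.41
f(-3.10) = 284.24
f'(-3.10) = -270.87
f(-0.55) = 1.55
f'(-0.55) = -9.37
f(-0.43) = 0.66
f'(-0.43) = -5.71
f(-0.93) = 8.04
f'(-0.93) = -26.07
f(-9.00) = 6714.00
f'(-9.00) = -2222.00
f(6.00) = -1866.00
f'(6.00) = -947.00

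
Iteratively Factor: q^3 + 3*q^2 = (q + 3)*(q^2) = q*(q + 3)*(q)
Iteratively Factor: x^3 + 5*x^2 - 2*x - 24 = (x - 2)*(x^2 + 7*x + 12) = (x - 2)*(x + 3)*(x + 4)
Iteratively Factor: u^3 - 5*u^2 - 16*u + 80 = (u + 4)*(u^2 - 9*u + 20) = (u - 4)*(u + 4)*(u - 5)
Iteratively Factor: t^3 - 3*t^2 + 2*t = (t - 2)*(t^2 - t) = t*(t - 2)*(t - 1)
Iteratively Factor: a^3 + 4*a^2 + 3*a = (a)*(a^2 + 4*a + 3) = a*(a + 1)*(a + 3)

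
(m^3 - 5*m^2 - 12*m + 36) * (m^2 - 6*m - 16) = m^5 - 11*m^4 + 2*m^3 + 188*m^2 - 24*m - 576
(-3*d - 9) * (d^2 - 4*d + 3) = -3*d^3 + 3*d^2 + 27*d - 27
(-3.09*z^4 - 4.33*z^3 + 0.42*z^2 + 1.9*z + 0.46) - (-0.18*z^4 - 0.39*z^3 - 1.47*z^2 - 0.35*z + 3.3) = -2.91*z^4 - 3.94*z^3 + 1.89*z^2 + 2.25*z - 2.84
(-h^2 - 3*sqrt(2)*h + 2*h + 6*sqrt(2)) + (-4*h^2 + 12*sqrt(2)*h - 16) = -5*h^2 + 2*h + 9*sqrt(2)*h - 16 + 6*sqrt(2)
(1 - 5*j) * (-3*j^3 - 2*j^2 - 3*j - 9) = 15*j^4 + 7*j^3 + 13*j^2 + 42*j - 9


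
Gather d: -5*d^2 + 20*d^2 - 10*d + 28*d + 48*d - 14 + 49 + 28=15*d^2 + 66*d + 63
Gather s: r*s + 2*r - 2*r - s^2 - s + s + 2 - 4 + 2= r*s - s^2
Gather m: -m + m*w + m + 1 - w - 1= m*w - w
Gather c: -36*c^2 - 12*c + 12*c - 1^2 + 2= 1 - 36*c^2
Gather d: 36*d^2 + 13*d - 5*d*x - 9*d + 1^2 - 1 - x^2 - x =36*d^2 + d*(4 - 5*x) - x^2 - x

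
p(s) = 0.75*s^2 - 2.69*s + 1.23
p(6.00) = 12.09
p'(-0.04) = -2.75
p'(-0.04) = -2.75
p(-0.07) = 1.42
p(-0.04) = 1.34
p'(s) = 1.5*s - 2.69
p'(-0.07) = -2.80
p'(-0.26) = -3.08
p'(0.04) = -2.63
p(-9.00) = 86.19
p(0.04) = 1.12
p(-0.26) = 1.98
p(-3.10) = 16.78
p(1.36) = -1.04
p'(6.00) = 6.31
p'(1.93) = 0.20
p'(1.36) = -0.65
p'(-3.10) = -7.34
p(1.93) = -1.17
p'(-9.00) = -16.19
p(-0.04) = 1.34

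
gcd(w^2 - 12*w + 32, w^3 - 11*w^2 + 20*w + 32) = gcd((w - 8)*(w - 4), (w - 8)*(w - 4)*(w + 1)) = w^2 - 12*w + 32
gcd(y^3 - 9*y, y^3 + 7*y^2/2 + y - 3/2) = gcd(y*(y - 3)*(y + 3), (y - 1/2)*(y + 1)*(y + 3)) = y + 3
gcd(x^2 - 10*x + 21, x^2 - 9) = x - 3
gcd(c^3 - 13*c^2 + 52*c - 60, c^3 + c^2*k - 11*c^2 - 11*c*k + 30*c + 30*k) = c^2 - 11*c + 30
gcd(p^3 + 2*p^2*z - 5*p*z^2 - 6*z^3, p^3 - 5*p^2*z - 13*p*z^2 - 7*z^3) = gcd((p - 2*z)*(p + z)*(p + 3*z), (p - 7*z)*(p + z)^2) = p + z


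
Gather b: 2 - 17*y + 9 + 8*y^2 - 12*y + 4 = 8*y^2 - 29*y + 15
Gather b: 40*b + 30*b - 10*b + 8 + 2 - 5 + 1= 60*b + 6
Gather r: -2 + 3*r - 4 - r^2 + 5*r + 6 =-r^2 + 8*r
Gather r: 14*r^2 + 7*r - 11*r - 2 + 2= 14*r^2 - 4*r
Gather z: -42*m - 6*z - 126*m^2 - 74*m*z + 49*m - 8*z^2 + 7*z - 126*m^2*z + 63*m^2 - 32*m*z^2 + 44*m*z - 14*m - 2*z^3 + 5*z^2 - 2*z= -63*m^2 - 7*m - 2*z^3 + z^2*(-32*m - 3) + z*(-126*m^2 - 30*m - 1)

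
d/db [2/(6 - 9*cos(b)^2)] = -8*sin(2*b)/(3*cos(2*b) - 1)^2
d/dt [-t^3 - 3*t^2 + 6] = 3*t*(-t - 2)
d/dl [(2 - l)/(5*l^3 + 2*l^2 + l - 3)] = (-5*l^3 - 2*l^2 - l + (l - 2)*(15*l^2 + 4*l + 1) + 3)/(5*l^3 + 2*l^2 + l - 3)^2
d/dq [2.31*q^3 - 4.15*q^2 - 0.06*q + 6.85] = 6.93*q^2 - 8.3*q - 0.06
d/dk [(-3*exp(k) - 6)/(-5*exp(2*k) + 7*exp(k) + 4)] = 15*(-exp(2*k) - 4*exp(k) + 2)*exp(k)/(25*exp(4*k) - 70*exp(3*k) + 9*exp(2*k) + 56*exp(k) + 16)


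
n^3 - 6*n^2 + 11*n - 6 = (n - 3)*(n - 2)*(n - 1)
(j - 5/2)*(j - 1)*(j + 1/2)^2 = j^4 - 5*j^3/2 - 3*j^2/4 + 13*j/8 + 5/8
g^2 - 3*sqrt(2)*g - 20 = (g - 5*sqrt(2))*(g + 2*sqrt(2))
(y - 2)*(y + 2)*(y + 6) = y^3 + 6*y^2 - 4*y - 24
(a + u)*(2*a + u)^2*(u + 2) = 4*a^3*u + 8*a^3 + 8*a^2*u^2 + 16*a^2*u + 5*a*u^3 + 10*a*u^2 + u^4 + 2*u^3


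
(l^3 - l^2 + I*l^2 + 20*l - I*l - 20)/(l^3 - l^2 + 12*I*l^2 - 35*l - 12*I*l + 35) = (l - 4*I)/(l + 7*I)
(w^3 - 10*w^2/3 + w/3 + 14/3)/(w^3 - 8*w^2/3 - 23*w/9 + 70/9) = 3*(w + 1)/(3*w + 5)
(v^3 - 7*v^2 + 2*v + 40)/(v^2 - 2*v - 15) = (v^2 - 2*v - 8)/(v + 3)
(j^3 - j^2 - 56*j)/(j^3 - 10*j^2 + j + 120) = j*(j + 7)/(j^2 - 2*j - 15)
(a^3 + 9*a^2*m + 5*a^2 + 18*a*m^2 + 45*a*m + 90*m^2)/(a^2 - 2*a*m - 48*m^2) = (a^2 + 3*a*m + 5*a + 15*m)/(a - 8*m)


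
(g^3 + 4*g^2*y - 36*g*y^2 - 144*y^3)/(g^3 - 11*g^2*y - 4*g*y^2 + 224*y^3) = (g^2 - 36*y^2)/(g^2 - 15*g*y + 56*y^2)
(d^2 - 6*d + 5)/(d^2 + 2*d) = (d^2 - 6*d + 5)/(d*(d + 2))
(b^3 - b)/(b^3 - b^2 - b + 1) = b/(b - 1)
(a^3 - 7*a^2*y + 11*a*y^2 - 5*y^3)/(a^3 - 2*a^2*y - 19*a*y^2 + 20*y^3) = (a - y)/(a + 4*y)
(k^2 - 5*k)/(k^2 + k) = (k - 5)/(k + 1)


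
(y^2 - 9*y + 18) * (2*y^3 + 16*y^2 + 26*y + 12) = 2*y^5 - 2*y^4 - 82*y^3 + 66*y^2 + 360*y + 216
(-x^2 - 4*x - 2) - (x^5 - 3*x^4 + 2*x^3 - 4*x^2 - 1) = -x^5 + 3*x^4 - 2*x^3 + 3*x^2 - 4*x - 1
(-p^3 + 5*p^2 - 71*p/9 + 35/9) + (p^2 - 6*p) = -p^3 + 6*p^2 - 125*p/9 + 35/9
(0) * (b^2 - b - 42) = 0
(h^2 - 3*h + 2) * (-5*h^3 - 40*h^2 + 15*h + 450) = -5*h^5 - 25*h^4 + 125*h^3 + 325*h^2 - 1320*h + 900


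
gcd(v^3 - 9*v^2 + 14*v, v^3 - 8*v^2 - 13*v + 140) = v - 7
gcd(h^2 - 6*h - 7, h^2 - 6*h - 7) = h^2 - 6*h - 7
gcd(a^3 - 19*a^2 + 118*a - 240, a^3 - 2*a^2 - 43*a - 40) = a - 8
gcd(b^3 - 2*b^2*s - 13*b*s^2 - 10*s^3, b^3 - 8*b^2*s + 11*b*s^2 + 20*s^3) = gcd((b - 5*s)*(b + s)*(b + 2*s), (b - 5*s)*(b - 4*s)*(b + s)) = -b^2 + 4*b*s + 5*s^2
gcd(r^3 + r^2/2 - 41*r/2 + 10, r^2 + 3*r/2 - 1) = r - 1/2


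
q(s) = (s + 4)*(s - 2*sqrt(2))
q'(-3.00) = -4.83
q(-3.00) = -5.83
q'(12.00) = 25.17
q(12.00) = 146.75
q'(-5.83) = -10.49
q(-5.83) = 15.84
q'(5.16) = 11.49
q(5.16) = 21.36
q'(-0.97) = -0.77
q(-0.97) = -11.51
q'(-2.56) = -3.95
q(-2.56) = -7.76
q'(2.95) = 7.07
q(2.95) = 0.84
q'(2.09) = 5.35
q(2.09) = -4.50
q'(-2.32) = -3.47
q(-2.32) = -8.65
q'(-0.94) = -0.71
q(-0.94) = -11.53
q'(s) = 2*s - 2*sqrt(2) + 4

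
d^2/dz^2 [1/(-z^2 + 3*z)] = 2*(z*(z - 3) - (2*z - 3)^2)/(z^3*(z - 3)^3)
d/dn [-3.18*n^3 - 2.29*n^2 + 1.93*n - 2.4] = -9.54*n^2 - 4.58*n + 1.93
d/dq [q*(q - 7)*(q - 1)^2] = 4*q^3 - 27*q^2 + 30*q - 7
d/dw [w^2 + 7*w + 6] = 2*w + 7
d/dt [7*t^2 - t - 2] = 14*t - 1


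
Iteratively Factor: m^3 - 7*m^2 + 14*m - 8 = (m - 1)*(m^2 - 6*m + 8) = (m - 4)*(m - 1)*(m - 2)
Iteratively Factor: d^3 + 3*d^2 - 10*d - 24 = (d + 4)*(d^2 - d - 6) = (d + 2)*(d + 4)*(d - 3)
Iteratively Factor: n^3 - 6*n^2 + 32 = (n - 4)*(n^2 - 2*n - 8) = (n - 4)*(n + 2)*(n - 4)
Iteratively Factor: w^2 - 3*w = (w - 3)*(w)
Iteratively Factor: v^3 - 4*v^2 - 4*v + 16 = (v - 4)*(v^2 - 4) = (v - 4)*(v + 2)*(v - 2)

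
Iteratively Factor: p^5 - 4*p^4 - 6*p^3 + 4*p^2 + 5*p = (p - 1)*(p^4 - 3*p^3 - 9*p^2 - 5*p) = (p - 1)*(p + 1)*(p^3 - 4*p^2 - 5*p) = p*(p - 1)*(p + 1)*(p^2 - 4*p - 5) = p*(p - 5)*(p - 1)*(p + 1)*(p + 1)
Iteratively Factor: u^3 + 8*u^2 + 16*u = (u + 4)*(u^2 + 4*u) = (u + 4)^2*(u)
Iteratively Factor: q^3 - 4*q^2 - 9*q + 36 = (q - 4)*(q^2 - 9) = (q - 4)*(q - 3)*(q + 3)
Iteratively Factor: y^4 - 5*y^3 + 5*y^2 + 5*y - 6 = (y - 3)*(y^3 - 2*y^2 - y + 2) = (y - 3)*(y - 2)*(y^2 - 1) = (y - 3)*(y - 2)*(y - 1)*(y + 1)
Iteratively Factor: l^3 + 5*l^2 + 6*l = (l + 3)*(l^2 + 2*l) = (l + 2)*(l + 3)*(l)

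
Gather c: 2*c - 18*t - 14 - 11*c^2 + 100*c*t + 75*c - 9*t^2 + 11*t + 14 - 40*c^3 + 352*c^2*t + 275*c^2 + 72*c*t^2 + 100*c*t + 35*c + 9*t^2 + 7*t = -40*c^3 + c^2*(352*t + 264) + c*(72*t^2 + 200*t + 112)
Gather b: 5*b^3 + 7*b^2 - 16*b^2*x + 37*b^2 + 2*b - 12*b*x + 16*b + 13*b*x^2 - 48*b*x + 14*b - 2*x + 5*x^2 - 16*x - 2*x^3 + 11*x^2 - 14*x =5*b^3 + b^2*(44 - 16*x) + b*(13*x^2 - 60*x + 32) - 2*x^3 + 16*x^2 - 32*x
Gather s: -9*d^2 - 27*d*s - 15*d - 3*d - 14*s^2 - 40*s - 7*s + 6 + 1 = -9*d^2 - 18*d - 14*s^2 + s*(-27*d - 47) + 7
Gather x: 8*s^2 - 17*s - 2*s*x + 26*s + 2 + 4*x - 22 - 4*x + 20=8*s^2 - 2*s*x + 9*s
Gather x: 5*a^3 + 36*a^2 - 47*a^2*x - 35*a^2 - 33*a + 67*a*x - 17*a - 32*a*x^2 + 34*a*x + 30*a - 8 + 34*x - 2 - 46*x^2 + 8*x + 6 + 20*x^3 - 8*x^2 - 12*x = 5*a^3 + a^2 - 20*a + 20*x^3 + x^2*(-32*a - 54) + x*(-47*a^2 + 101*a + 30) - 4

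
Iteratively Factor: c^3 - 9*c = (c - 3)*(c^2 + 3*c) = (c - 3)*(c + 3)*(c)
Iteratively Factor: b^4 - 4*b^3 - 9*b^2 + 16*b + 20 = (b - 5)*(b^3 + b^2 - 4*b - 4) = (b - 5)*(b + 1)*(b^2 - 4) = (b - 5)*(b + 1)*(b + 2)*(b - 2)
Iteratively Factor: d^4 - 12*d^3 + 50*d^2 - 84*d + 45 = (d - 5)*(d^3 - 7*d^2 + 15*d - 9) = (d - 5)*(d - 3)*(d^2 - 4*d + 3) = (d - 5)*(d - 3)^2*(d - 1)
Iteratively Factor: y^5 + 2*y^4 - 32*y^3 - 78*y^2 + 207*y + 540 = (y + 4)*(y^4 - 2*y^3 - 24*y^2 + 18*y + 135) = (y + 3)*(y + 4)*(y^3 - 5*y^2 - 9*y + 45) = (y + 3)^2*(y + 4)*(y^2 - 8*y + 15) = (y - 3)*(y + 3)^2*(y + 4)*(y - 5)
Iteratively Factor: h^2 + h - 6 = (h - 2)*(h + 3)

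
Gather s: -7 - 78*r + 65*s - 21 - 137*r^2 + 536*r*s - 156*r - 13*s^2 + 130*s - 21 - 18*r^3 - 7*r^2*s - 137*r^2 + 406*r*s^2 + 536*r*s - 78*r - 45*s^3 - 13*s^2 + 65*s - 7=-18*r^3 - 274*r^2 - 312*r - 45*s^3 + s^2*(406*r - 26) + s*(-7*r^2 + 1072*r + 260) - 56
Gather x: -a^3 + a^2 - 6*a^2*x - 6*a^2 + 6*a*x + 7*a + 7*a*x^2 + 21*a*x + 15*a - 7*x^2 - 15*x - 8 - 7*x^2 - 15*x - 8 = -a^3 - 5*a^2 + 22*a + x^2*(7*a - 14) + x*(-6*a^2 + 27*a - 30) - 16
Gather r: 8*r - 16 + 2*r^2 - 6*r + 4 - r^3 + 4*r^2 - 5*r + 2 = -r^3 + 6*r^2 - 3*r - 10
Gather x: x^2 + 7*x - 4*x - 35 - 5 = x^2 + 3*x - 40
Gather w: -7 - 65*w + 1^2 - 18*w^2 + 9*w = -18*w^2 - 56*w - 6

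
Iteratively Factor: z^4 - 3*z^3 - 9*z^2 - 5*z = (z + 1)*(z^3 - 4*z^2 - 5*z) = (z - 5)*(z + 1)*(z^2 + z) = (z - 5)*(z + 1)^2*(z)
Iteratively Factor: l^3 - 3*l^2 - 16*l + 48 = (l + 4)*(l^2 - 7*l + 12) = (l - 3)*(l + 4)*(l - 4)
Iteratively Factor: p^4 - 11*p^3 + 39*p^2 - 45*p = (p - 5)*(p^3 - 6*p^2 + 9*p) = (p - 5)*(p - 3)*(p^2 - 3*p) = (p - 5)*(p - 3)^2*(p)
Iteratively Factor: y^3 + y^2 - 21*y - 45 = (y - 5)*(y^2 + 6*y + 9) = (y - 5)*(y + 3)*(y + 3)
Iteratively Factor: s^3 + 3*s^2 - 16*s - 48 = (s + 4)*(s^2 - s - 12) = (s - 4)*(s + 4)*(s + 3)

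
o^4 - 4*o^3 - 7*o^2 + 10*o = o*(o - 5)*(o - 1)*(o + 2)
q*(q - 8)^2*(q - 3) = q^4 - 19*q^3 + 112*q^2 - 192*q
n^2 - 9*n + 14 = (n - 7)*(n - 2)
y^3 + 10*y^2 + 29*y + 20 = (y + 1)*(y + 4)*(y + 5)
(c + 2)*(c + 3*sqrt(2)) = c^2 + 2*c + 3*sqrt(2)*c + 6*sqrt(2)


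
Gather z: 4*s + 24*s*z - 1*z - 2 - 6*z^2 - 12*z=4*s - 6*z^2 + z*(24*s - 13) - 2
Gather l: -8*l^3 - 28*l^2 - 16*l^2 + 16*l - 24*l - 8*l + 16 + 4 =-8*l^3 - 44*l^2 - 16*l + 20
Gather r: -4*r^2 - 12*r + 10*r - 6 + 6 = -4*r^2 - 2*r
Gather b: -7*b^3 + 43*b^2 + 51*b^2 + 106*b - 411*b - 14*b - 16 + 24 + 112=-7*b^3 + 94*b^2 - 319*b + 120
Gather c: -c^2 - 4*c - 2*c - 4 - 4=-c^2 - 6*c - 8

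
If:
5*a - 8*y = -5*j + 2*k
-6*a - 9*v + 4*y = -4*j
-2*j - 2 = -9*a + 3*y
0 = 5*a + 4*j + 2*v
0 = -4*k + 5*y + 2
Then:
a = 444/2563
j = -301/2563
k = 193/466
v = -508/2563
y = -16/233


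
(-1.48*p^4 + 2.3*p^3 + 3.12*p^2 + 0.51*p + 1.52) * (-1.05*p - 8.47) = 1.554*p^5 + 10.1206*p^4 - 22.757*p^3 - 26.9619*p^2 - 5.9157*p - 12.8744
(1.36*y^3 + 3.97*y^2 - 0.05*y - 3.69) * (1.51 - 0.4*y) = -0.544*y^4 + 0.4656*y^3 + 6.0147*y^2 + 1.4005*y - 5.5719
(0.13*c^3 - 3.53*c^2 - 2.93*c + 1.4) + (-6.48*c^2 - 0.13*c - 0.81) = 0.13*c^3 - 10.01*c^2 - 3.06*c + 0.59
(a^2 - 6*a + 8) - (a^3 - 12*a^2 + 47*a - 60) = -a^3 + 13*a^2 - 53*a + 68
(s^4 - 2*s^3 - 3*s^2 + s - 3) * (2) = 2*s^4 - 4*s^3 - 6*s^2 + 2*s - 6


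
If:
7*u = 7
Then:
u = 1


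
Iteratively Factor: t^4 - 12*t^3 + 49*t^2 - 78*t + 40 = (t - 2)*(t^3 - 10*t^2 + 29*t - 20) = (t - 2)*(t - 1)*(t^2 - 9*t + 20) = (t - 5)*(t - 2)*(t - 1)*(t - 4)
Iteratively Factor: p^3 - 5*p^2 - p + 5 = (p - 1)*(p^2 - 4*p - 5) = (p - 5)*(p - 1)*(p + 1)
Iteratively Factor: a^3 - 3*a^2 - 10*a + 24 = (a - 4)*(a^2 + a - 6) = (a - 4)*(a + 3)*(a - 2)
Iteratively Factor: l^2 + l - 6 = (l - 2)*(l + 3)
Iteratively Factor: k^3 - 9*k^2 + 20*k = (k - 5)*(k^2 - 4*k) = k*(k - 5)*(k - 4)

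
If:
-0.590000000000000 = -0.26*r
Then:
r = 2.27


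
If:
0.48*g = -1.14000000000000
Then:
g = -2.38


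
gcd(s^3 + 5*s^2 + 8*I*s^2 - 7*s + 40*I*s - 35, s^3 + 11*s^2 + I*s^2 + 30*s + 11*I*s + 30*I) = s^2 + s*(5 + I) + 5*I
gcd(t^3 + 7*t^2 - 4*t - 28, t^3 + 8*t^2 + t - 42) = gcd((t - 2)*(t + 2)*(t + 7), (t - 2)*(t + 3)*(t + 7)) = t^2 + 5*t - 14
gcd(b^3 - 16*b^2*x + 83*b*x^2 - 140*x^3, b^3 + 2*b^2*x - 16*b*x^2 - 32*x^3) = -b + 4*x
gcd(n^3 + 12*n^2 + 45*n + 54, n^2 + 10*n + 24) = n + 6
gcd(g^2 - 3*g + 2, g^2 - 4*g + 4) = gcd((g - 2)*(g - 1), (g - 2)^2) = g - 2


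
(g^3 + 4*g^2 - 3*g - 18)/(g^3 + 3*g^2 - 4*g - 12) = (g + 3)/(g + 2)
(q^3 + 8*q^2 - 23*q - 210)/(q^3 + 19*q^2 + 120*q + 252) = (q - 5)/(q + 6)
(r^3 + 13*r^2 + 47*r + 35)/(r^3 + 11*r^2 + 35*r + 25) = (r + 7)/(r + 5)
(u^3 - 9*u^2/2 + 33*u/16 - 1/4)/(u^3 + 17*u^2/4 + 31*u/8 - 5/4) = (4*u^2 - 17*u + 4)/(2*(2*u^2 + 9*u + 10))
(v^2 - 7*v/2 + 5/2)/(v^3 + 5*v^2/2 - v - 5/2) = (2*v - 5)/(2*v^2 + 7*v + 5)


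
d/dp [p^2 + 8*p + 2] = 2*p + 8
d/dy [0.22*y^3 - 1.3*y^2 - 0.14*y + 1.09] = 0.66*y^2 - 2.6*y - 0.14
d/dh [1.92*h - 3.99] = 1.92000000000000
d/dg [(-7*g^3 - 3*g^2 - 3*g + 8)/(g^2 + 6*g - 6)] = (-7*g^4 - 84*g^3 + 111*g^2 + 20*g - 30)/(g^4 + 12*g^3 + 24*g^2 - 72*g + 36)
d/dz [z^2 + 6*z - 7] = 2*z + 6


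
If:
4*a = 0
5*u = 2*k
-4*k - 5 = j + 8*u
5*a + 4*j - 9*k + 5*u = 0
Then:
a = 0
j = -175/179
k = -100/179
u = -40/179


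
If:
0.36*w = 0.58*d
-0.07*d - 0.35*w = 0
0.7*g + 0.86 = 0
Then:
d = 0.00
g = -1.23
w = 0.00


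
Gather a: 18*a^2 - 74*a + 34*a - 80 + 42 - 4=18*a^2 - 40*a - 42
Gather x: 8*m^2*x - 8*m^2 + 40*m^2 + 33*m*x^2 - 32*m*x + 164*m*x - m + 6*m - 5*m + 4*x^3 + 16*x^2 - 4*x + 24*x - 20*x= 32*m^2 + 4*x^3 + x^2*(33*m + 16) + x*(8*m^2 + 132*m)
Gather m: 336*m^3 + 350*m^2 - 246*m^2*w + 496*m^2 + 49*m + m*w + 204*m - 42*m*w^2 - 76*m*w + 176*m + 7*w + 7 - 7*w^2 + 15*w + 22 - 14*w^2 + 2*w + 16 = 336*m^3 + m^2*(846 - 246*w) + m*(-42*w^2 - 75*w + 429) - 21*w^2 + 24*w + 45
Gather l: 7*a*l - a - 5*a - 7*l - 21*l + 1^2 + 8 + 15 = -6*a + l*(7*a - 28) + 24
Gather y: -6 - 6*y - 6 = -6*y - 12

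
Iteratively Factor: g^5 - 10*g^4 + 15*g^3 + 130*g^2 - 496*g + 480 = (g - 2)*(g^4 - 8*g^3 - g^2 + 128*g - 240) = (g - 5)*(g - 2)*(g^3 - 3*g^2 - 16*g + 48) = (g - 5)*(g - 2)*(g + 4)*(g^2 - 7*g + 12) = (g - 5)*(g - 3)*(g - 2)*(g + 4)*(g - 4)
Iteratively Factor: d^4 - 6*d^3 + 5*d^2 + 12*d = (d + 1)*(d^3 - 7*d^2 + 12*d) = d*(d + 1)*(d^2 - 7*d + 12) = d*(d - 3)*(d + 1)*(d - 4)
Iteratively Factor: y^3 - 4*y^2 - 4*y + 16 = (y - 4)*(y^2 - 4) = (y - 4)*(y - 2)*(y + 2)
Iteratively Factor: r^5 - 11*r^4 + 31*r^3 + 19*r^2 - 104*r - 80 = (r + 1)*(r^4 - 12*r^3 + 43*r^2 - 24*r - 80) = (r - 5)*(r + 1)*(r^3 - 7*r^2 + 8*r + 16) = (r - 5)*(r - 4)*(r + 1)*(r^2 - 3*r - 4) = (r - 5)*(r - 4)^2*(r + 1)*(r + 1)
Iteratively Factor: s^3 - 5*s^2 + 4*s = (s)*(s^2 - 5*s + 4) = s*(s - 1)*(s - 4)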